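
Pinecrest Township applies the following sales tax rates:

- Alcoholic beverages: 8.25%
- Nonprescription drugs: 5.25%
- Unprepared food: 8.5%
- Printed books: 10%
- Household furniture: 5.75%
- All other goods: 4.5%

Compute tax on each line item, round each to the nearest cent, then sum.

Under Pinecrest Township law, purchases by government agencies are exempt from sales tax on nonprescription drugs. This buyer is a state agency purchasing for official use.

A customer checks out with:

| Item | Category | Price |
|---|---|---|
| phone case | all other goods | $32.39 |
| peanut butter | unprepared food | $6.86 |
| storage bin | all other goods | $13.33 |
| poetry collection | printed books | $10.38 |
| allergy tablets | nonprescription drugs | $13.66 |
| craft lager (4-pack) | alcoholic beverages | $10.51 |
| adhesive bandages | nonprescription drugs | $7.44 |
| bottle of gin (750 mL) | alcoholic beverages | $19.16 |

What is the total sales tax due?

$6.13

Phone case $32.39: all other goods → 4.5% → $1.46
Peanut butter $6.86: unprepared food → 8.5% → $0.58
Storage bin $13.33: all other goods → 4.5% → $0.60
Poetry collection $10.38: printed books → 10% → $1.04
Allergy tablets $13.66: nonprescription drugs, buyer-exempt → 0% → $0.00
Craft lager (4-pack) $10.51: alcoholic beverages → 8.25% → $0.87
Adhesive bandages $7.44: nonprescription drugs, buyer-exempt → 0% → $0.00
Bottle of gin (750 mL) $19.16: alcoholic beverages → 8.25% → $1.58
Total tax = $1.46 + $0.58 + $0.60 + $1.04 + $0.87 + $1.58 = $6.13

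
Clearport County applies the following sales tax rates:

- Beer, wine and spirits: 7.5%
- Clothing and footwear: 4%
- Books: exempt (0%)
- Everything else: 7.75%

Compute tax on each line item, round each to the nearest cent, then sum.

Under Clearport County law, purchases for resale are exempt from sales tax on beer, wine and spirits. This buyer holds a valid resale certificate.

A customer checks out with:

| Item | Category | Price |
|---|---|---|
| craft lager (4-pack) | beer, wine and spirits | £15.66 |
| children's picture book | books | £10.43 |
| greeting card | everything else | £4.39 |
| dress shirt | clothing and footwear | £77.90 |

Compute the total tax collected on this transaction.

Craft lager (4-pack) £15.66: beer, wine and spirits, buyer-exempt → 0% → £0.00
Children's picture book £10.43: books → 0% → £0.00
Greeting card £4.39: everything else → 7.75% → £0.34
Dress shirt £77.90: clothing and footwear → 4% → £3.12
Total tax = £0.34 + £3.12 = £3.46

£3.46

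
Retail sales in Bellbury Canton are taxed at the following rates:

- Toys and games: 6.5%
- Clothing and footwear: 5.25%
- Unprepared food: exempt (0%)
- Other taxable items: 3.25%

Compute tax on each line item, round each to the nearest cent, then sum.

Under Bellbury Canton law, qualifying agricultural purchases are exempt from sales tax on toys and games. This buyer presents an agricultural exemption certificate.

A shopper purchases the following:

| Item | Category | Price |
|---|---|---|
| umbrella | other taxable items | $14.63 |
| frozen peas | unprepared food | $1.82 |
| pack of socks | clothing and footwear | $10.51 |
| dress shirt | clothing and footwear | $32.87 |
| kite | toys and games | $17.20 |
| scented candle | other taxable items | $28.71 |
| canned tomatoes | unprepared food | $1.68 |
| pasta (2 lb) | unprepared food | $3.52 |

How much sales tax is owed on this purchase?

Umbrella $14.63: other taxable items → 3.25% → $0.48
Frozen peas $1.82: unprepared food → 0% → $0.00
Pack of socks $10.51: clothing and footwear → 5.25% → $0.55
Dress shirt $32.87: clothing and footwear → 5.25% → $1.73
Kite $17.20: toys and games, buyer-exempt → 0% → $0.00
Scented candle $28.71: other taxable items → 3.25% → $0.93
Canned tomatoes $1.68: unprepared food → 0% → $0.00
Pasta (2 lb) $3.52: unprepared food → 0% → $0.00
Total tax = $0.48 + $0.55 + $1.73 + $0.93 = $3.69

$3.69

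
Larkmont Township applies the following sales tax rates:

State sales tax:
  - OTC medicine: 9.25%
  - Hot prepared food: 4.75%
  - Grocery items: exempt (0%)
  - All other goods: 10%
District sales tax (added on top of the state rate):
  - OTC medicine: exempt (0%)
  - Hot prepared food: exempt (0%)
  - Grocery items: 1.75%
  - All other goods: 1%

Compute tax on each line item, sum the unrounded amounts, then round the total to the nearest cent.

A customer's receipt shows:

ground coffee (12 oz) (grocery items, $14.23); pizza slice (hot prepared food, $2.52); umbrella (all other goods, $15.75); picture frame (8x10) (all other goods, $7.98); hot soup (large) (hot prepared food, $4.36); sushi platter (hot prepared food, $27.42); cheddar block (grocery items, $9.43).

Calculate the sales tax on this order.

Ground coffee (12 oz) $14.23: grocery items → 0% + 1.75% district = 1.75% → $0.249025
Pizza slice $2.52: hot prepared food → 4.75% + 0% district = 4.75% → $0.1197
Umbrella $15.75: all other goods → 10% + 1% district = 11% → $1.7325
Picture frame (8x10) $7.98: all other goods → 10% + 1% district = 11% → $0.8778
Hot soup (large) $4.36: hot prepared food → 4.75% + 0% district = 4.75% → $0.2071
Sushi platter $27.42: hot prepared food → 4.75% + 0% district = 4.75% → $1.30245
Cheddar block $9.43: grocery items → 0% + 1.75% district = 1.75% → $0.165025
Unrounded tax sum = $4.6536 → $4.65

$4.65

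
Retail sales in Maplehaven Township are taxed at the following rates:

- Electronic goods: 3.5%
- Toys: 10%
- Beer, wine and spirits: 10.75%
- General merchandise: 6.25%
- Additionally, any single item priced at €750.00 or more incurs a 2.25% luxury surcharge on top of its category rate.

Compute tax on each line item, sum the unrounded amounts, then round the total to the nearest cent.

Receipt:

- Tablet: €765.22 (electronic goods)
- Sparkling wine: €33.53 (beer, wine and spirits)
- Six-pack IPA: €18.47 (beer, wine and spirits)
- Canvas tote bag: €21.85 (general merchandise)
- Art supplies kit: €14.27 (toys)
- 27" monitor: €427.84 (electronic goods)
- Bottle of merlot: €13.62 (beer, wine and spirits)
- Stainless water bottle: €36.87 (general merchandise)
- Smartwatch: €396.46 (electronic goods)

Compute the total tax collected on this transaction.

Tablet €765.22: electronic goods → 3.5% + 2.25% surcharge = 5.75% → €44.00015
Sparkling wine €33.53: beer, wine and spirits → 10.75% → €3.604475
Six-pack IPA €18.47: beer, wine and spirits → 10.75% → €1.985525
Canvas tote bag €21.85: general merchandise → 6.25% → €1.365625
Art supplies kit €14.27: toys → 10% → €1.427
27" monitor €427.84: electronic goods → 3.5% → €14.9744
Bottle of merlot €13.62: beer, wine and spirits → 10.75% → €1.46415
Stainless water bottle €36.87: general merchandise → 6.25% → €2.304375
Smartwatch €396.46: electronic goods → 3.5% → €13.8761
Unrounded tax sum = €85.0018 → €85.00

€85.00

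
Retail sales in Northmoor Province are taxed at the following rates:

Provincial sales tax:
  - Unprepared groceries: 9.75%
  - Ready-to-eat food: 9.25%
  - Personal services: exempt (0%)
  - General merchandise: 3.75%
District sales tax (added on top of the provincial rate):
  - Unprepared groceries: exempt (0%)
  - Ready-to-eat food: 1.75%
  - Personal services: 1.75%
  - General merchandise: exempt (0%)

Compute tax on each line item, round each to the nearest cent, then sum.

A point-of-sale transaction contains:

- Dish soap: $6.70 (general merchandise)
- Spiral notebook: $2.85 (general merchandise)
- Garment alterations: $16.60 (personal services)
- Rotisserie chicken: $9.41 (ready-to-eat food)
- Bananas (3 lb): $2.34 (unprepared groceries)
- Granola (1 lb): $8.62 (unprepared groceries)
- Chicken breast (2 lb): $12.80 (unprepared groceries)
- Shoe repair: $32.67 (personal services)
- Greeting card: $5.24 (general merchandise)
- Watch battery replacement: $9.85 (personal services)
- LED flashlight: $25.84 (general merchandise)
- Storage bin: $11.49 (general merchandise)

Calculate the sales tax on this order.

Dish soap $6.70: general merchandise → 3.75% + 0% district = 3.75% → $0.25
Spiral notebook $2.85: general merchandise → 3.75% + 0% district = 3.75% → $0.11
Garment alterations $16.60: personal services → 0% + 1.75% district = 1.75% → $0.29
Rotisserie chicken $9.41: ready-to-eat food → 9.25% + 1.75% district = 11% → $1.04
Bananas (3 lb) $2.34: unprepared groceries → 9.75% + 0% district = 9.75% → $0.23
Granola (1 lb) $8.62: unprepared groceries → 9.75% + 0% district = 9.75% → $0.84
Chicken breast (2 lb) $12.80: unprepared groceries → 9.75% + 0% district = 9.75% → $1.25
Shoe repair $32.67: personal services → 0% + 1.75% district = 1.75% → $0.57
Greeting card $5.24: general merchandise → 3.75% + 0% district = 3.75% → $0.20
Watch battery replacement $9.85: personal services → 0% + 1.75% district = 1.75% → $0.17
LED flashlight $25.84: general merchandise → 3.75% + 0% district = 3.75% → $0.97
Storage bin $11.49: general merchandise → 3.75% + 0% district = 3.75% → $0.43
Total tax = $0.25 + $0.11 + $0.29 + $1.04 + $0.23 + $0.84 + $1.25 + $0.57 + $0.20 + $0.17 + $0.97 + $0.43 = $6.35

$6.35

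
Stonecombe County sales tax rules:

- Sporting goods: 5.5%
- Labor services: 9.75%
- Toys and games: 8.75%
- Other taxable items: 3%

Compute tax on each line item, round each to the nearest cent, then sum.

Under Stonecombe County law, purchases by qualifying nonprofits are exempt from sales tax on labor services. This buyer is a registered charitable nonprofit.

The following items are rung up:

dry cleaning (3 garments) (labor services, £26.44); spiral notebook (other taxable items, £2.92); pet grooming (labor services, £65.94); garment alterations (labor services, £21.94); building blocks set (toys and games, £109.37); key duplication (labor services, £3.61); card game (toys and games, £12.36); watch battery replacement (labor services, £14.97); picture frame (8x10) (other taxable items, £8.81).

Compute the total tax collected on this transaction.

£11.00

Dry cleaning (3 garments) £26.44: labor services, buyer-exempt → 0% → £0.00
Spiral notebook £2.92: other taxable items → 3% → £0.09
Pet grooming £65.94: labor services, buyer-exempt → 0% → £0.00
Garment alterations £21.94: labor services, buyer-exempt → 0% → £0.00
Building blocks set £109.37: toys and games → 8.75% → £9.57
Key duplication £3.61: labor services, buyer-exempt → 0% → £0.00
Card game £12.36: toys and games → 8.75% → £1.08
Watch battery replacement £14.97: labor services, buyer-exempt → 0% → £0.00
Picture frame (8x10) £8.81: other taxable items → 3% → £0.26
Total tax = £0.09 + £9.57 + £1.08 + £0.26 = £11.00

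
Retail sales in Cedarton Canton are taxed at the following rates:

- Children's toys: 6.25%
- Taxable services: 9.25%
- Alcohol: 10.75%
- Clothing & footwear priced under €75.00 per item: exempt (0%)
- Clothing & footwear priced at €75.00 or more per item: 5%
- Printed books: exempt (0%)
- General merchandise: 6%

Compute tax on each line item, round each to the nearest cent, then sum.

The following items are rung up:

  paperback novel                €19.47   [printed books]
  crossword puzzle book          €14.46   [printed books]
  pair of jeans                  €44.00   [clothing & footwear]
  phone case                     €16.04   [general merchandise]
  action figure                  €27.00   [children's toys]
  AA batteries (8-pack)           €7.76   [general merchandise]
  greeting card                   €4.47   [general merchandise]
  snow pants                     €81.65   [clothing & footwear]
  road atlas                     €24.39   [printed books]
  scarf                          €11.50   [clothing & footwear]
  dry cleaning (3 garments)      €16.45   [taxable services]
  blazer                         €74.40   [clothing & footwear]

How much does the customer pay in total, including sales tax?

Paperback novel €19.47: printed books → 0% → €0.00
Crossword puzzle book €14.46: printed books → 0% → €0.00
Pair of jeans €44.00: clothing & footwear, under €75.00 → 0% → €0.00
Phone case €16.04: general merchandise → 6% → €0.96
Action figure €27.00: children's toys → 6.25% → €1.69
AA batteries (8-pack) €7.76: general merchandise → 6% → €0.47
Greeting card €4.47: general merchandise → 6% → €0.27
Snow pants €81.65: clothing & footwear, €75.00 or more → 5% → €4.08
Road atlas €24.39: printed books → 0% → €0.00
Scarf €11.50: clothing & footwear, under €75.00 → 0% → €0.00
Dry cleaning (3 garments) €16.45: taxable services → 9.25% → €1.52
Blazer €74.40: clothing & footwear, under €75.00 → 0% → €0.00
Subtotal = €341.59; tax = €8.99; total due = €350.58

€350.58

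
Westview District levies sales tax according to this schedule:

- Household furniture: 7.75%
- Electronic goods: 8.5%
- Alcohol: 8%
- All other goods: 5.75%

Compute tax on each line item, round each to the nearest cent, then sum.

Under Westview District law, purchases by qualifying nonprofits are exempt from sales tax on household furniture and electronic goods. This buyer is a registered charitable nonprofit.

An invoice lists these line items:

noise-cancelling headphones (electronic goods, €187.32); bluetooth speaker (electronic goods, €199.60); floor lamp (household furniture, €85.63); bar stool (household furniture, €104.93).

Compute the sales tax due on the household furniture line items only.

Floor lamp €85.63: household furniture, buyer-exempt → 0% → €0.00
Bar stool €104.93: household furniture, buyer-exempt → 0% → €0.00
Tax on household furniture = €0.00 + €0.00 = €0.00

€0.00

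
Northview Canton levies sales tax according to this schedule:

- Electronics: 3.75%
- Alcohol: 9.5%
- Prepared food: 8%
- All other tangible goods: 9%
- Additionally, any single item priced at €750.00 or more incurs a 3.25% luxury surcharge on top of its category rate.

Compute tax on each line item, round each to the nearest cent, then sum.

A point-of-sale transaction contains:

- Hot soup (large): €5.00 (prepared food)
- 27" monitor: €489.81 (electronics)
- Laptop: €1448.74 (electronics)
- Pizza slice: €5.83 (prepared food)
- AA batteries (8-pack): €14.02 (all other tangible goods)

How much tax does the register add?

Hot soup (large) €5.00: prepared food → 8% → €0.40
27" monitor €489.81: electronics → 3.75% → €18.37
Laptop €1448.74: electronics → 3.75% + 3.25% surcharge = 7% → €101.41
Pizza slice €5.83: prepared food → 8% → €0.47
AA batteries (8-pack) €14.02: all other tangible goods → 9% → €1.26
Total tax = €0.40 + €18.37 + €101.41 + €0.47 + €1.26 = €121.91

€121.91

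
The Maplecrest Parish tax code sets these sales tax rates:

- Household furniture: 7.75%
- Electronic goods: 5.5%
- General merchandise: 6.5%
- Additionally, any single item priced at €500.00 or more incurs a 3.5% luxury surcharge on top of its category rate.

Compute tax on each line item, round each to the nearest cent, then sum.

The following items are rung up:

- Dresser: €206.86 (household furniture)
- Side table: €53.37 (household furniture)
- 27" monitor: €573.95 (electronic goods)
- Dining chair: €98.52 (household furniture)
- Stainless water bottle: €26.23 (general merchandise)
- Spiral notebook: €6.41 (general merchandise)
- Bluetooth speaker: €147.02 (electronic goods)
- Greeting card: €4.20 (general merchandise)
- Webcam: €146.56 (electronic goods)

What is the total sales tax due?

Dresser €206.86: household furniture → 7.75% → €16.03
Side table €53.37: household furniture → 7.75% → €4.14
27" monitor €573.95: electronic goods → 5.5% + 3.5% surcharge = 9% → €51.66
Dining chair €98.52: household furniture → 7.75% → €7.64
Stainless water bottle €26.23: general merchandise → 6.5% → €1.70
Spiral notebook €6.41: general merchandise → 6.5% → €0.42
Bluetooth speaker €147.02: electronic goods → 5.5% → €8.09
Greeting card €4.20: general merchandise → 6.5% → €0.27
Webcam €146.56: electronic goods → 5.5% → €8.06
Total tax = €16.03 + €4.14 + €51.66 + €7.64 + €1.70 + €0.42 + €8.09 + €0.27 + €8.06 = €98.01

€98.01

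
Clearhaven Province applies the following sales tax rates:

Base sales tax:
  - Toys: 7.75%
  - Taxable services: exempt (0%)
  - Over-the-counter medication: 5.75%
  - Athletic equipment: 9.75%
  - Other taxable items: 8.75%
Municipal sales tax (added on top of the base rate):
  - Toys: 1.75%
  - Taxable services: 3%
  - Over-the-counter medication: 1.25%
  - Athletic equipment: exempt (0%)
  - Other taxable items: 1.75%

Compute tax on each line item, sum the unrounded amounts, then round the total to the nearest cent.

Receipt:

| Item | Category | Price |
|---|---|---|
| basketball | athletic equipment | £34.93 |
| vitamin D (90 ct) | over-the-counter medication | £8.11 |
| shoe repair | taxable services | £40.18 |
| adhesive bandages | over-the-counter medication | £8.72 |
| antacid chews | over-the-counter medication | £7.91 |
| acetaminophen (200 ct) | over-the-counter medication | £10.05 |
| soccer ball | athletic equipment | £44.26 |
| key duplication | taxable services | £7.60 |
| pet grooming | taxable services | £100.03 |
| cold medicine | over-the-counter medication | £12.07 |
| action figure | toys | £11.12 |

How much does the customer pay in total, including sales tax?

Basketball £34.93: athletic equipment → 9.75% + 0% municipal = 9.75% → £3.405675
Vitamin D (90 ct) £8.11: over-the-counter medication → 5.75% + 1.25% municipal = 7% → £0.5677
Shoe repair £40.18: taxable services → 0% + 3% municipal = 3% → £1.2054
Adhesive bandages £8.72: over-the-counter medication → 5.75% + 1.25% municipal = 7% → £0.6104
Antacid chews £7.91: over-the-counter medication → 5.75% + 1.25% municipal = 7% → £0.5537
Acetaminophen (200 ct) £10.05: over-the-counter medication → 5.75% + 1.25% municipal = 7% → £0.7035
Soccer ball £44.26: athletic equipment → 9.75% + 0% municipal = 9.75% → £4.31535
Key duplication £7.60: taxable services → 0% + 3% municipal = 3% → £0.228
Pet grooming £100.03: taxable services → 0% + 3% municipal = 3% → £3.0009
Cold medicine £12.07: over-the-counter medication → 5.75% + 1.25% municipal = 7% → £0.8449
Action figure £11.12: toys → 7.75% + 1.75% municipal = 9.5% → £1.0564
Subtotal = £284.98; unrounded tax = £16.491925 → £16.49; total due = £301.47

£301.47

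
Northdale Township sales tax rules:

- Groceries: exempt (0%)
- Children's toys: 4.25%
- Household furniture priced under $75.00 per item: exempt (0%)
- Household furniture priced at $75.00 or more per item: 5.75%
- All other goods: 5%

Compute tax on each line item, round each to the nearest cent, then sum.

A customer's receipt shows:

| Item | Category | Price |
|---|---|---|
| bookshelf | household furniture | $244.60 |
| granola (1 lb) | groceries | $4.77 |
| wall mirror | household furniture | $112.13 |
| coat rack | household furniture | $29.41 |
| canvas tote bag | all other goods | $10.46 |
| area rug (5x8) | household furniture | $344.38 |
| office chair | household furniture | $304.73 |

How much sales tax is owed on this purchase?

Bookshelf $244.60: household furniture, $75.00 or more → 5.75% → $14.06
Granola (1 lb) $4.77: groceries → 0% → $0.00
Wall mirror $112.13: household furniture, $75.00 or more → 5.75% → $6.45
Coat rack $29.41: household furniture, under $75.00 → 0% → $0.00
Canvas tote bag $10.46: all other goods → 5% → $0.52
Area rug (5x8) $344.38: household furniture, $75.00 or more → 5.75% → $19.80
Office chair $304.73: household furniture, $75.00 or more → 5.75% → $17.52
Total tax = $14.06 + $6.45 + $0.52 + $19.80 + $17.52 = $58.35

$58.35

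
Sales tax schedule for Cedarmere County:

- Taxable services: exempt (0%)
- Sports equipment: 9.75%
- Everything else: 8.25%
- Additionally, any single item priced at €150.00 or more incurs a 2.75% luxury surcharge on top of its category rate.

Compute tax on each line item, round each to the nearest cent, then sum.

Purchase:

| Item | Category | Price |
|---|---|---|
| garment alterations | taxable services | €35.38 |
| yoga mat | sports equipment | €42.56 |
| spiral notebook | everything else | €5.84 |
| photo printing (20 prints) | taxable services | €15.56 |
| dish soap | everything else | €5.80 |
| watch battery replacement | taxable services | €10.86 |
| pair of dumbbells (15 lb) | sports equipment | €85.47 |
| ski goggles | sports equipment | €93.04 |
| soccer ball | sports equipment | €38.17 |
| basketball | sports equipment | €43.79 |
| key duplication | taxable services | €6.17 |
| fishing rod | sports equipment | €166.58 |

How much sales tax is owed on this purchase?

Garment alterations €35.38: taxable services → 0% → €0.00
Yoga mat €42.56: sports equipment → 9.75% → €4.15
Spiral notebook €5.84: everything else → 8.25% → €0.48
Photo printing (20 prints) €15.56: taxable services → 0% → €0.00
Dish soap €5.80: everything else → 8.25% → €0.48
Watch battery replacement €10.86: taxable services → 0% → €0.00
Pair of dumbbells (15 lb) €85.47: sports equipment → 9.75% → €8.33
Ski goggles €93.04: sports equipment → 9.75% → €9.07
Soccer ball €38.17: sports equipment → 9.75% → €3.72
Basketball €43.79: sports equipment → 9.75% → €4.27
Key duplication €6.17: taxable services → 0% → €0.00
Fishing rod €166.58: sports equipment → 9.75% + 2.75% surcharge = 12.5% → €20.82
Total tax = €4.15 + €0.48 + €0.48 + €8.33 + €9.07 + €3.72 + €4.27 + €20.82 = €51.32

€51.32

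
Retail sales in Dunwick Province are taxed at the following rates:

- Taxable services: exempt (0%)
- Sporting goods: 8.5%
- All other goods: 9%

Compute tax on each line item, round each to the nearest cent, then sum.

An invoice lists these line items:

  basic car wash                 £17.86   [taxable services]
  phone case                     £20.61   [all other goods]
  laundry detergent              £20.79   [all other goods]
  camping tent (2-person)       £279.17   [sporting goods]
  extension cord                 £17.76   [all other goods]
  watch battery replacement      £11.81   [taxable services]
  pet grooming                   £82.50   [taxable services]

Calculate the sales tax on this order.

£29.05

Basic car wash £17.86: taxable services → 0% → £0.00
Phone case £20.61: all other goods → 9% → £1.85
Laundry detergent £20.79: all other goods → 9% → £1.87
Camping tent (2-person) £279.17: sporting goods → 8.5% → £23.73
Extension cord £17.76: all other goods → 9% → £1.60
Watch battery replacement £11.81: taxable services → 0% → £0.00
Pet grooming £82.50: taxable services → 0% → £0.00
Total tax = £1.85 + £1.87 + £23.73 + £1.60 = £29.05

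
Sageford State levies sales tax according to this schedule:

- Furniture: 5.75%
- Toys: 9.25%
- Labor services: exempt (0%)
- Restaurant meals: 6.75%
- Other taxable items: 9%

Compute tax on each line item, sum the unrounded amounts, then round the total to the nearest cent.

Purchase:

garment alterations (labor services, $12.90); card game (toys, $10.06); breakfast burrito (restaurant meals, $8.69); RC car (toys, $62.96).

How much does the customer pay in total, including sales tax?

$101.95

Garment alterations $12.90: labor services → 0% → $0.00
Card game $10.06: toys → 9.25% → $0.93055
Breakfast burrito $8.69: restaurant meals → 6.75% → $0.586575
RC car $62.96: toys → 9.25% → $5.8238
Subtotal = $94.61; unrounded tax = $7.340925 → $7.34; total due = $101.95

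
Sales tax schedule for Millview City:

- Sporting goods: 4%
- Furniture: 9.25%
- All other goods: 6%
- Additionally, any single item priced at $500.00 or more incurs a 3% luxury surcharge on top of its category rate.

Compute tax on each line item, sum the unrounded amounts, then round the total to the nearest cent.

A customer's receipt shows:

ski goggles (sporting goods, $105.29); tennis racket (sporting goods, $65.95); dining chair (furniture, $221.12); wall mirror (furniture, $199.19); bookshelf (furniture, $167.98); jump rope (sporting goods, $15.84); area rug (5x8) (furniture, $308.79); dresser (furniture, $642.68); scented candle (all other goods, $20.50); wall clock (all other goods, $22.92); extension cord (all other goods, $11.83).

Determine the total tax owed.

$172.51

Ski goggles $105.29: sporting goods → 4% → $4.2116
Tennis racket $65.95: sporting goods → 4% → $2.638
Dining chair $221.12: furniture → 9.25% → $20.4536
Wall mirror $199.19: furniture → 9.25% → $18.425075
Bookshelf $167.98: furniture → 9.25% → $15.53815
Jump rope $15.84: sporting goods → 4% → $0.6336
Area rug (5x8) $308.79: furniture → 9.25% → $28.563075
Dresser $642.68: furniture → 9.25% + 3% surcharge = 12.25% → $78.7283
Scented candle $20.50: all other goods → 6% → $1.23
Wall clock $22.92: all other goods → 6% → $1.3752
Extension cord $11.83: all other goods → 6% → $0.7098
Unrounded tax sum = $172.5064 → $172.51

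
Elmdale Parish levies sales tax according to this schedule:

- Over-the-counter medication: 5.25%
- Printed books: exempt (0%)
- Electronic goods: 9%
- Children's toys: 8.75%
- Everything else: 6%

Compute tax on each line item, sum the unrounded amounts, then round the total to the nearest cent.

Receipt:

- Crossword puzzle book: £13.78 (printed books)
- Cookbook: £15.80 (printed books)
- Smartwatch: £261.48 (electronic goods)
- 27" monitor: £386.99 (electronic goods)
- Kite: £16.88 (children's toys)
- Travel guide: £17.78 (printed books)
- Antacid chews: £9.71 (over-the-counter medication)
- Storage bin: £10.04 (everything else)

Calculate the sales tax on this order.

£60.95

Crossword puzzle book £13.78: printed books → 0% → £0.00
Cookbook £15.80: printed books → 0% → £0.00
Smartwatch £261.48: electronic goods → 9% → £23.5332
27" monitor £386.99: electronic goods → 9% → £34.8291
Kite £16.88: children's toys → 8.75% → £1.477
Travel guide £17.78: printed books → 0% → £0.00
Antacid chews £9.71: over-the-counter medication → 5.25% → £0.509775
Storage bin £10.04: everything else → 6% → £0.6024
Unrounded tax sum = £60.951475 → £60.95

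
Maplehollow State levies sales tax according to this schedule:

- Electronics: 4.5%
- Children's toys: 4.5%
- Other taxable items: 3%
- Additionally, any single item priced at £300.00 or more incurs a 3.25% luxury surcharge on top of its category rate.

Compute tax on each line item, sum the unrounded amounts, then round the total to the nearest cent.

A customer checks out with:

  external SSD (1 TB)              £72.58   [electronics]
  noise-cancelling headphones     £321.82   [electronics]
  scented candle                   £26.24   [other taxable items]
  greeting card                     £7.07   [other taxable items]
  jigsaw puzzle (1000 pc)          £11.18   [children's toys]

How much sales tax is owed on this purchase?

External SSD (1 TB) £72.58: electronics → 4.5% → £3.2661
Noise-cancelling headphones £321.82: electronics → 4.5% + 3.25% surcharge = 7.75% → £24.94105
Scented candle £26.24: other taxable items → 3% → £0.7872
Greeting card £7.07: other taxable items → 3% → £0.2121
Jigsaw puzzle (1000 pc) £11.18: children's toys → 4.5% → £0.5031
Unrounded tax sum = £29.70955 → £29.71

£29.71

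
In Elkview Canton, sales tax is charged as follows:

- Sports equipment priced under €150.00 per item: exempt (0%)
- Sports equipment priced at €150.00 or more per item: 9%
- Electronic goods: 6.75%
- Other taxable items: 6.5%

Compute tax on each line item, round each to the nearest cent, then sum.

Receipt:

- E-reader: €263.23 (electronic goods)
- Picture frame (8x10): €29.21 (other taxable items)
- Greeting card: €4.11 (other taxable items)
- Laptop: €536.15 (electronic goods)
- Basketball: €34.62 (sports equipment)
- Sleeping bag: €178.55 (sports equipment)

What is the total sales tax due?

€72.20

E-reader €263.23: electronic goods → 6.75% → €17.77
Picture frame (8x10) €29.21: other taxable items → 6.5% → €1.90
Greeting card €4.11: other taxable items → 6.5% → €0.27
Laptop €536.15: electronic goods → 6.75% → €36.19
Basketball €34.62: sports equipment, under €150.00 → 0% → €0.00
Sleeping bag €178.55: sports equipment, €150.00 or more → 9% → €16.07
Total tax = €17.77 + €1.90 + €0.27 + €36.19 + €16.07 = €72.20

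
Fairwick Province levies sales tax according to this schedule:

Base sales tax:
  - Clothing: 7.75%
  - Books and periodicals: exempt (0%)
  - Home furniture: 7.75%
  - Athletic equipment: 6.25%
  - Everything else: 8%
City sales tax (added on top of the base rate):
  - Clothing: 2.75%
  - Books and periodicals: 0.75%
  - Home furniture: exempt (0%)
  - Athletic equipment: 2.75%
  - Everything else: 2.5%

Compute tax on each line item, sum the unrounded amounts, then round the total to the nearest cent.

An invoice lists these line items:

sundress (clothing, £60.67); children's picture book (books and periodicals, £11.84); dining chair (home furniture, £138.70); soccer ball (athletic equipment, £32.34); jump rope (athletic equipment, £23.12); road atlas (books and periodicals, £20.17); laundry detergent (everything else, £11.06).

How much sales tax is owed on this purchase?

Sundress £60.67: clothing → 7.75% + 2.75% city = 10.5% → £6.37035
Children's picture book £11.84: books and periodicals → 0% + 0.75% city = 0.75% → £0.0888
Dining chair £138.70: home furniture → 7.75% + 0% city = 7.75% → £10.74925
Soccer ball £32.34: athletic equipment → 6.25% + 2.75% city = 9% → £2.9106
Jump rope £23.12: athletic equipment → 6.25% + 2.75% city = 9% → £2.0808
Road atlas £20.17: books and periodicals → 0% + 0.75% city = 0.75% → £0.151275
Laundry detergent £11.06: everything else → 8% + 2.5% city = 10.5% → £1.1613
Unrounded tax sum = £23.512375 → £23.51

£23.51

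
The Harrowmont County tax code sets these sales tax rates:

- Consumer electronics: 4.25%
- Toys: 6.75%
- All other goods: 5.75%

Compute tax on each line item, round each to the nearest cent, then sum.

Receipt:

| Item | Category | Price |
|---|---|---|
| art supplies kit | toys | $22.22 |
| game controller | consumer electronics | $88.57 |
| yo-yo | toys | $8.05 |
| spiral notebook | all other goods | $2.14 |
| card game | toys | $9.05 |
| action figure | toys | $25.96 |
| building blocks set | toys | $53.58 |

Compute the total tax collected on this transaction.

Art supplies kit $22.22: toys → 6.75% → $1.50
Game controller $88.57: consumer electronics → 4.25% → $3.76
Yo-yo $8.05: toys → 6.75% → $0.54
Spiral notebook $2.14: all other goods → 5.75% → $0.12
Card game $9.05: toys → 6.75% → $0.61
Action figure $25.96: toys → 6.75% → $1.75
Building blocks set $53.58: toys → 6.75% → $3.62
Total tax = $1.50 + $3.76 + $0.54 + $0.12 + $0.61 + $1.75 + $3.62 = $11.90

$11.90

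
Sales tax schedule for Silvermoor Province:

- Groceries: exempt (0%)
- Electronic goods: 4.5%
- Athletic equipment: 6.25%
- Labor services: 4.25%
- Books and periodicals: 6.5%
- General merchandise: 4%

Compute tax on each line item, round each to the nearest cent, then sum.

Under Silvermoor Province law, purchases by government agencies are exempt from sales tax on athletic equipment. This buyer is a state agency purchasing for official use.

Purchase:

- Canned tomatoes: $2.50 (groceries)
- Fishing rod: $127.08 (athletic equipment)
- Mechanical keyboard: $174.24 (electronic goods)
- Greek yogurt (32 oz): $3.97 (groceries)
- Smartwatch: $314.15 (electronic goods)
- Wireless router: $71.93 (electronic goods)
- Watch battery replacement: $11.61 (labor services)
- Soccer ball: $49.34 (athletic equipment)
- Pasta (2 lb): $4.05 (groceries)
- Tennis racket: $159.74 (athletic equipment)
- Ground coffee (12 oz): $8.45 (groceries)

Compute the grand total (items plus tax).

$952.77

Canned tomatoes $2.50: groceries → 0% → $0.00
Fishing rod $127.08: athletic equipment, buyer-exempt → 0% → $0.00
Mechanical keyboard $174.24: electronic goods → 4.5% → $7.84
Greek yogurt (32 oz) $3.97: groceries → 0% → $0.00
Smartwatch $314.15: electronic goods → 4.5% → $14.14
Wireless router $71.93: electronic goods → 4.5% → $3.24
Watch battery replacement $11.61: labor services → 4.25% → $0.49
Soccer ball $49.34: athletic equipment, buyer-exempt → 0% → $0.00
Pasta (2 lb) $4.05: groceries → 0% → $0.00
Tennis racket $159.74: athletic equipment, buyer-exempt → 0% → $0.00
Ground coffee (12 oz) $8.45: groceries → 0% → $0.00
Subtotal = $927.06; tax = $25.71; total due = $952.77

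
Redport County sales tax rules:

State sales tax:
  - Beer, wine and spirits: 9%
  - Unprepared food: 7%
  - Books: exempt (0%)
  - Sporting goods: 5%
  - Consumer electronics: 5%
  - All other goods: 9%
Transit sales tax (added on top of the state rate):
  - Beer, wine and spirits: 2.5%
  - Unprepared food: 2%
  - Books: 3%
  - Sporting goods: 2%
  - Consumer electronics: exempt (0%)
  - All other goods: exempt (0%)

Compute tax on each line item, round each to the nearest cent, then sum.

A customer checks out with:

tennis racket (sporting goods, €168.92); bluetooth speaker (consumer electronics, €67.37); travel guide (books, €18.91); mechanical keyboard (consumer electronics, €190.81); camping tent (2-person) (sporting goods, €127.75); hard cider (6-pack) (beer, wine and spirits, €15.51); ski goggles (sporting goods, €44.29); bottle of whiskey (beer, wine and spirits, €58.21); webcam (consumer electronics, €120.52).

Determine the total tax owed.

€51.84

Tennis racket €168.92: sporting goods → 5% + 2% transit = 7% → €11.82
Bluetooth speaker €67.37: consumer electronics → 5% + 0% transit = 5% → €3.37
Travel guide €18.91: books → 0% + 3% transit = 3% → €0.57
Mechanical keyboard €190.81: consumer electronics → 5% + 0% transit = 5% → €9.54
Camping tent (2-person) €127.75: sporting goods → 5% + 2% transit = 7% → €8.94
Hard cider (6-pack) €15.51: beer, wine and spirits → 9% + 2.5% transit = 11.5% → €1.78
Ski goggles €44.29: sporting goods → 5% + 2% transit = 7% → €3.10
Bottle of whiskey €58.21: beer, wine and spirits → 9% + 2.5% transit = 11.5% → €6.69
Webcam €120.52: consumer electronics → 5% + 0% transit = 5% → €6.03
Total tax = €11.82 + €3.37 + €0.57 + €9.54 + €8.94 + €1.78 + €3.10 + €6.69 + €6.03 = €51.84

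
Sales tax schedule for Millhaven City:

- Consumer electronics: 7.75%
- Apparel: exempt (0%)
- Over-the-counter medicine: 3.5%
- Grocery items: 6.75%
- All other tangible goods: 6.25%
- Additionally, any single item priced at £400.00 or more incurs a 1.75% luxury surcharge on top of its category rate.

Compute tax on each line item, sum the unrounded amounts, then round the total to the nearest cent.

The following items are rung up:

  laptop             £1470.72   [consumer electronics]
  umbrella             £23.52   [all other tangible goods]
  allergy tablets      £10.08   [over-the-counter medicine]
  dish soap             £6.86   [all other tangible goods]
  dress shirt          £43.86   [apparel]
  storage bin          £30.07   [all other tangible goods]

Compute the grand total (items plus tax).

£1728.96

Laptop £1470.72: consumer electronics → 7.75% + 1.75% surcharge = 9.5% → £139.7184
Umbrella £23.52: all other tangible goods → 6.25% → £1.47
Allergy tablets £10.08: over-the-counter medicine → 3.5% → £0.3528
Dish soap £6.86: all other tangible goods → 6.25% → £0.42875
Dress shirt £43.86: apparel → 0% → £0.00
Storage bin £30.07: all other tangible goods → 6.25% → £1.879375
Subtotal = £1585.11; unrounded tax = £143.849325 → £143.85; total due = £1728.96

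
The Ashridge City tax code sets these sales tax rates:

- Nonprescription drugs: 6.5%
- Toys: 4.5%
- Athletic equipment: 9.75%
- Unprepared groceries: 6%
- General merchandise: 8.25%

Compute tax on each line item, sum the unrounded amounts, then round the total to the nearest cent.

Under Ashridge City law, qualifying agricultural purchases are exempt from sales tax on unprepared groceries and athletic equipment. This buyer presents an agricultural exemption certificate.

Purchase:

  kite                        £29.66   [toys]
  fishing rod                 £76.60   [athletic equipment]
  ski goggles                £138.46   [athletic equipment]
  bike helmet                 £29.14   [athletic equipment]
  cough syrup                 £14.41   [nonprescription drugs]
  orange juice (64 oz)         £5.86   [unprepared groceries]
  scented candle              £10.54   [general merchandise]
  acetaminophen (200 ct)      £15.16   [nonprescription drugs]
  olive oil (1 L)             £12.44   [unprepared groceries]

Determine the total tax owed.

Kite £29.66: toys → 4.5% → £1.3347
Fishing rod £76.60: athletic equipment, buyer-exempt → 0% → £0.00
Ski goggles £138.46: athletic equipment, buyer-exempt → 0% → £0.00
Bike helmet £29.14: athletic equipment, buyer-exempt → 0% → £0.00
Cough syrup £14.41: nonprescription drugs → 6.5% → £0.93665
Orange juice (64 oz) £5.86: unprepared groceries, buyer-exempt → 0% → £0.00
Scented candle £10.54: general merchandise → 8.25% → £0.86955
Acetaminophen (200 ct) £15.16: nonprescription drugs → 6.5% → £0.9854
Olive oil (1 L) £12.44: unprepared groceries, buyer-exempt → 0% → £0.00
Unrounded tax sum = £4.1263 → £4.13

£4.13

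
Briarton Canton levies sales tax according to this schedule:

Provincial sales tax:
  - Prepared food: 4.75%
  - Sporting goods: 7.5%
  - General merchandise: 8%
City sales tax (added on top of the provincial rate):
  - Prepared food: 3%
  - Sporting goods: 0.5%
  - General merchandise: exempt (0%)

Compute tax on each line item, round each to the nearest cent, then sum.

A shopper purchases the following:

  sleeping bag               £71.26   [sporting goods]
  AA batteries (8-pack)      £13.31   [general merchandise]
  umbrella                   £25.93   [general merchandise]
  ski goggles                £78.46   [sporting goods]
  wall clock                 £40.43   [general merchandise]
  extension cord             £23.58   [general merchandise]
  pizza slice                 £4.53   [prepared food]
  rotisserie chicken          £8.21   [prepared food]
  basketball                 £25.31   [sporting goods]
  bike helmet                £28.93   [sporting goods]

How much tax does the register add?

Sleeping bag £71.26: sporting goods → 7.5% + 0.5% city = 8% → £5.70
AA batteries (8-pack) £13.31: general merchandise → 8% + 0% city = 8% → £1.06
Umbrella £25.93: general merchandise → 8% + 0% city = 8% → £2.07
Ski goggles £78.46: sporting goods → 7.5% + 0.5% city = 8% → £6.28
Wall clock £40.43: general merchandise → 8% + 0% city = 8% → £3.23
Extension cord £23.58: general merchandise → 8% + 0% city = 8% → £1.89
Pizza slice £4.53: prepared food → 4.75% + 3% city = 7.75% → £0.35
Rotisserie chicken £8.21: prepared food → 4.75% + 3% city = 7.75% → £0.64
Basketball £25.31: sporting goods → 7.5% + 0.5% city = 8% → £2.02
Bike helmet £28.93: sporting goods → 7.5% + 0.5% city = 8% → £2.31
Total tax = £5.70 + £1.06 + £2.07 + £6.28 + £3.23 + £1.89 + £0.35 + £0.64 + £2.02 + £2.31 = £25.55

£25.55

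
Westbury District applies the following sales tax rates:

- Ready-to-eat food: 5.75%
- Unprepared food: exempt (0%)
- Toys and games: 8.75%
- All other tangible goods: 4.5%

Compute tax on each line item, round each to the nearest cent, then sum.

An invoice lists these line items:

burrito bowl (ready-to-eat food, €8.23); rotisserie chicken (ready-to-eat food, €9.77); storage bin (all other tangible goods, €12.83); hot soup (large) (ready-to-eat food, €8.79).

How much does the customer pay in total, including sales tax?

€41.74

Burrito bowl €8.23: ready-to-eat food → 5.75% → €0.47
Rotisserie chicken €9.77: ready-to-eat food → 5.75% → €0.56
Storage bin €12.83: all other tangible goods → 4.5% → €0.58
Hot soup (large) €8.79: ready-to-eat food → 5.75% → €0.51
Subtotal = €39.62; tax = €2.12; total due = €41.74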